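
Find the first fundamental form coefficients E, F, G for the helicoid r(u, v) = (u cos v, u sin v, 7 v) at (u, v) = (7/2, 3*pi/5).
E = 1;  F = 0;  G = 245/4

Partials: r_u = (cos(v), sin(v), 0), r_v = (-u*sin(v), u*cos(v), 7). As functions of (u, v):
  E = r_u · r_u = 1,
  F = r_u · r_v = 0,
  G = r_v · r_v = u^2 + 49.
Evaluating at (u, v) = (7/2, 3*pi/5): E = 1, F = 0, G = 245/4.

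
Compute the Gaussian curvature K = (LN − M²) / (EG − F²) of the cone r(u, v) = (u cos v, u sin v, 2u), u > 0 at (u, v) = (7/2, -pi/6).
K = 0

Coefficients of the first fundamental form: E = 5, F = 0, G = u^2.
Coefficients of the second fundamental form: L = 0, M = 0, N = 2*sqrt(5)*u^2/(5*Abs(u)).
Assemble K = (LN − M²)/(EG − F²) = 0. At (u, v) = (7/2, -pi/6): K = 0.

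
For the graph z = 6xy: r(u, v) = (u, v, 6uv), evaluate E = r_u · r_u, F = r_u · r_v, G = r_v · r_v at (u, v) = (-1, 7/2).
E = 442;  F = -126;  G = 37

Partials: r_u = (1, 0, 6*v), r_v = (0, 1, 6*u). As functions of (u, v):
  E = r_u · r_u = 36*v^2 + 1,
  F = r_u · r_v = 36*u*v,
  G = r_v · r_v = 36*u^2 + 1.
Evaluating at (u, v) = (-1, 7/2): E = 442, F = -126, G = 37.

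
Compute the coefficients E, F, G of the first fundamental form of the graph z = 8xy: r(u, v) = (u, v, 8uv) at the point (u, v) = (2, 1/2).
E = 17;  F = 64;  G = 257

Partials: r_u = (1, 0, 8*v), r_v = (0, 1, 8*u). As functions of (u, v):
  E = r_u · r_u = 64*v^2 + 1,
  F = r_u · r_v = 64*u*v,
  G = r_v · r_v = 64*u^2 + 1.
Evaluating at (u, v) = (2, 1/2): E = 17, F = 64, G = 257.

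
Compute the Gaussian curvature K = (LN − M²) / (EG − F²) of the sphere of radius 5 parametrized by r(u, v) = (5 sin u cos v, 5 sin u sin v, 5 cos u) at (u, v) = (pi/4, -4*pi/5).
K = 1/25

Coefficients of the first fundamental form: E = 25, F = 0, G = 25*sin(u)^2.
Coefficients of the second fundamental form: L = -5*sin(u)/Abs(sin(u)), M = 0, N = -5*sin(u)^3/Abs(sin(u)).
Assemble K = (LN − M²)/(EG − F²) = 1/25. At (u, v) = (pi/4, -4*pi/5): K = 1/25.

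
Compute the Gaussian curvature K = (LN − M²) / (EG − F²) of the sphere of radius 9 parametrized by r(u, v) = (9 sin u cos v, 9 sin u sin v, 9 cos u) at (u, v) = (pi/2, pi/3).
K = 1/81

Coefficients of the first fundamental form: E = 81, F = 0, G = 81*sin(u)^2.
Coefficients of the second fundamental form: L = -9*sin(u)/Abs(sin(u)), M = 0, N = -9*sin(u)^3/Abs(sin(u)).
Assemble K = (LN − M²)/(EG − F²) = 1/81. At (u, v) = (pi/2, pi/3): K = 1/81.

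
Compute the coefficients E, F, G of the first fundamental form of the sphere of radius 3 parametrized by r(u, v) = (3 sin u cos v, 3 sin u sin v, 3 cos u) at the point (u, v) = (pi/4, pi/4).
E = 9;  F = 0;  G = 9/2

Partials: r_u = (3*cos(u)*cos(v), 3*sin(v)*cos(u), -3*sin(u)), r_v = (-3*sin(u)*sin(v), 3*sin(u)*cos(v), 0). As functions of (u, v):
  E = r_u · r_u = 9,
  F = r_u · r_v = 0,
  G = r_v · r_v = 9*sin(u)^2.
Evaluating at (u, v) = (pi/4, pi/4): E = 9, F = 0, G = 9/2.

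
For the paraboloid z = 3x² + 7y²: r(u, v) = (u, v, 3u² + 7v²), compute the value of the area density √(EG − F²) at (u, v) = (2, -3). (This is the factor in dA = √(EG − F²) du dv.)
√(EG − F²)|_{(2, -3)} = sqrt(1909)

E = 36*u^2 + 1, F = 84*u*v, G = 196*v^2 + 1, so EG − F² = 36*u^2 + 196*v^2 + 1. Taking the positive square root: √(EG − F²) = sqrt(36*u^2 + 196*v^2 + 1). At (u, v) = (2, -3): sqrt(1909).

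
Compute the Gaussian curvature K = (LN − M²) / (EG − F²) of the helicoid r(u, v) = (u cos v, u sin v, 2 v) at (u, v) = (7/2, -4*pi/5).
K = -64/4225

Coefficients of the first fundamental form: E = 1, F = 0, G = u^2 + 4.
Coefficients of the second fundamental form: L = 0, M = -2/sqrt(u^2 + 4), N = 0.
Assemble K = (LN − M²)/(EG − F²) = -4/(u^2 + 4)^2. At (u, v) = (7/2, -4*pi/5): K = -64/4225.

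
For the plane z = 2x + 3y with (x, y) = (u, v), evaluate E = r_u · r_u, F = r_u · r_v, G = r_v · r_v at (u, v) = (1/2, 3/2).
E = 5;  F = 6;  G = 10

Partials: r_u = (1, 0, 2), r_v = (0, 1, 3). As functions of (u, v):
  E = r_u · r_u = 5,
  F = r_u · r_v = 6,
  G = r_v · r_v = 10.
Evaluating at (u, v) = (1/2, 3/2): E = 5, F = 6, G = 10.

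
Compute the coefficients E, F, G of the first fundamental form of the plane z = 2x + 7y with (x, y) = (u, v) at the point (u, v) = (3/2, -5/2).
E = 5;  F = 14;  G = 50

Partials: r_u = (1, 0, 2), r_v = (0, 1, 7). As functions of (u, v):
  E = r_u · r_u = 5,
  F = r_u · r_v = 14,
  G = r_v · r_v = 50.
Evaluating at (u, v) = (3/2, -5/2): E = 5, F = 14, G = 50.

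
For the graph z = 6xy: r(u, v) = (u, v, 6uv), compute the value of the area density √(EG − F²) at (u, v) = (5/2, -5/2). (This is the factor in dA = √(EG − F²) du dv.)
√(EG − F²)|_{(5/2, -5/2)} = sqrt(451)

E = 36*v^2 + 1, F = 36*u*v, G = 36*u^2 + 1, so EG − F² = 36*u^2 + 36*v^2 + 1. Taking the positive square root: √(EG − F²) = sqrt(36*u^2 + 36*v^2 + 1). At (u, v) = (5/2, -5/2): sqrt(451).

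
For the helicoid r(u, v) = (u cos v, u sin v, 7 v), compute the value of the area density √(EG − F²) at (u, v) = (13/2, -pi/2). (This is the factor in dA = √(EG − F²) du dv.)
√(EG − F²)|_{(13/2, -pi/2)} = sqrt(365)/2

E = 1, F = 0, G = u^2 + 49, so EG − F² = u^2 + 49. Taking the positive square root: √(EG − F²) = sqrt(u^2 + 49). At (u, v) = (13/2, -pi/2): sqrt(365)/2.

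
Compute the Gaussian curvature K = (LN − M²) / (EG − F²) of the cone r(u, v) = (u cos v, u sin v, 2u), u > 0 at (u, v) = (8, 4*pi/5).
K = 0

Coefficients of the first fundamental form: E = 5, F = 0, G = u^2.
Coefficients of the second fundamental form: L = 0, M = 0, N = 2*sqrt(5)*u^2/(5*Abs(u)).
Assemble K = (LN − M²)/(EG − F²) = 0. At (u, v) = (8, 4*pi/5): K = 0.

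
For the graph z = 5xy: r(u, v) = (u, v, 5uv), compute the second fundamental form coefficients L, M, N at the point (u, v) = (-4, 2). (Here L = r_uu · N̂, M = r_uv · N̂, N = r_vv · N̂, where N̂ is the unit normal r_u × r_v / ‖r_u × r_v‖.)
L = 0;  M = 5*sqrt(501)/501;  N = 0

Compute the unit normal N̂(u, v) = (-5*v/sqrt(25*u^2 + 25*v^2 + 1), -5*u/sqrt(25*u^2 + 25*v^2 + 1), 1/sqrt(25*u^2 + 25*v^2 + 1)), and the second partials r_uu, r_uv, r_vv. Take dot products:
  L(u, v) = r_uu · N̂ = 0,
  M(u, v) = r_uv · N̂ = 5/sqrt(25*u^2 + 25*v^2 + 1),
  N(u, v) = r_vv · N̂ = 0.
Evaluating at (u, v) = (-4, 2):
  L = 0, M = 5*sqrt(501)/501, N = 0.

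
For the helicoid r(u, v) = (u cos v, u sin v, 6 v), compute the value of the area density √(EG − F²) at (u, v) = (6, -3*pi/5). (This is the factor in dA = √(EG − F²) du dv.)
√(EG − F²)|_{(6, -3*pi/5)} = 6*sqrt(2)

E = 1, F = 0, G = u^2 + 36, so EG − F² = u^2 + 36. Taking the positive square root: √(EG − F²) = sqrt(u^2 + 36). At (u, v) = (6, -3*pi/5): 6*sqrt(2).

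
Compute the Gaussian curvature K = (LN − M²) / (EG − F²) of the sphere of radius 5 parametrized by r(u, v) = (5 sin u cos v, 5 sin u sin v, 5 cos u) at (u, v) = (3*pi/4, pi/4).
K = 1/25

Coefficients of the first fundamental form: E = 25, F = 0, G = 25*sin(u)^2.
Coefficients of the second fundamental form: L = -5*sin(u)/Abs(sin(u)), M = 0, N = -5*sin(u)^3/Abs(sin(u)).
Assemble K = (LN − M²)/(EG − F²) = 1/25. At (u, v) = (3*pi/4, pi/4): K = 1/25.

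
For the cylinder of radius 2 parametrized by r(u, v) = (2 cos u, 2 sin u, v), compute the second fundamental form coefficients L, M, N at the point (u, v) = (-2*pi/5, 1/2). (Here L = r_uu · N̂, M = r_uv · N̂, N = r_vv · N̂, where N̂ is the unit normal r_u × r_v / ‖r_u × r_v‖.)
L = -2;  M = 0;  N = 0

Compute the unit normal N̂(u, v) = (cos(u), sin(u), 0), and the second partials r_uu, r_uv, r_vv. Take dot products:
  L(u, v) = r_uu · N̂ = -2,
  M(u, v) = r_uv · N̂ = 0,
  N(u, v) = r_vv · N̂ = 0.
Evaluating at (u, v) = (-2*pi/5, 1/2):
  L = -2, M = 0, N = 0.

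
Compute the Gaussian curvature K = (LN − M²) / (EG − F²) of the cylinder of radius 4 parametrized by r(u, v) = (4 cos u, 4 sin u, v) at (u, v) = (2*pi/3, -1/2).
K = 0

Coefficients of the first fundamental form: E = 16, F = 0, G = 1.
Coefficients of the second fundamental form: L = -4, M = 0, N = 0.
Assemble K = (LN − M²)/(EG − F²) = 0. At (u, v) = (2*pi/3, -1/2): K = 0.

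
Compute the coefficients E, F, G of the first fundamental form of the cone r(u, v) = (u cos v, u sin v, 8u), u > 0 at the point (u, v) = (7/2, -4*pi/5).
E = 65;  F = 0;  G = 49/4

Partials: r_u = (cos(v), sin(v), 8), r_v = (-u*sin(v), u*cos(v), 0). As functions of (u, v):
  E = r_u · r_u = 65,
  F = r_u · r_v = 0,
  G = r_v · r_v = u^2.
Evaluating at (u, v) = (7/2, -4*pi/5): E = 65, F = 0, G = 49/4.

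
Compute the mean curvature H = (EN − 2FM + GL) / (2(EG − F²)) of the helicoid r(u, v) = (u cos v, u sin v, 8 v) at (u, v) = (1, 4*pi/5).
H = 0

With E = 1, F = 0, G = u^2 + 64, L = 0, M = -8/sqrt(u^2 + 64), N = 0, assemble
  H = (EN − 2FM + GL) / (2(EG − F²)) = 0.
At (u, v) = (1, 4*pi/5): H = 0.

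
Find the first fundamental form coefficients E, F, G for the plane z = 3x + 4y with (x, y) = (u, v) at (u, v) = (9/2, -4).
E = 10;  F = 12;  G = 17

Partials: r_u = (1, 0, 3), r_v = (0, 1, 4). As functions of (u, v):
  E = r_u · r_u = 10,
  F = r_u · r_v = 12,
  G = r_v · r_v = 17.
Evaluating at (u, v) = (9/2, -4): E = 10, F = 12, G = 17.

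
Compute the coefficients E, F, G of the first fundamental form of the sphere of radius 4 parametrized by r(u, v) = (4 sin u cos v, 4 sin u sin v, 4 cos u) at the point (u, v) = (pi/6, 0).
E = 16;  F = 0;  G = 4

Partials: r_u = (4*cos(u)*cos(v), 4*sin(v)*cos(u), -4*sin(u)), r_v = (-4*sin(u)*sin(v), 4*sin(u)*cos(v), 0). As functions of (u, v):
  E = r_u · r_u = 16,
  F = r_u · r_v = 0,
  G = r_v · r_v = 16*sin(u)^2.
Evaluating at (u, v) = (pi/6, 0): E = 16, F = 0, G = 4.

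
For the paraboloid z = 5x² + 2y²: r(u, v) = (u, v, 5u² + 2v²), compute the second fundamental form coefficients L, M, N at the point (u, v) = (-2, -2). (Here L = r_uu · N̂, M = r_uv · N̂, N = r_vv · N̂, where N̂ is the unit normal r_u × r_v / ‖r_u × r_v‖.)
L = 2*sqrt(465)/93;  M = 0;  N = 4*sqrt(465)/465

Compute the unit normal N̂(u, v) = (-10*u/sqrt(100*u^2 + 16*v^2 + 1), -4*v/sqrt(100*u^2 + 16*v^2 + 1), 1/sqrt(100*u^2 + 16*v^2 + 1)), and the second partials r_uu, r_uv, r_vv. Take dot products:
  L(u, v) = r_uu · N̂ = 10/sqrt(100*u^2 + 16*v^2 + 1),
  M(u, v) = r_uv · N̂ = 0,
  N(u, v) = r_vv · N̂ = 4/sqrt(100*u^2 + 16*v^2 + 1).
Evaluating at (u, v) = (-2, -2):
  L = 2*sqrt(465)/93, M = 0, N = 4*sqrt(465)/465.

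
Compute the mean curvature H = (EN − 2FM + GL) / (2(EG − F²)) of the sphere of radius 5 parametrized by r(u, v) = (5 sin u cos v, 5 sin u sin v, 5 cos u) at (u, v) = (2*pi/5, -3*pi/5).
H = -1/5

With E = 25, F = 0, G = 25*sin(u)^2, L = -5*sin(u)/Abs(sin(u)), M = 0, N = -5*sin(u)^3/Abs(sin(u)), assemble
  H = (EN − 2FM + GL) / (2(EG − F²)) = -sin(u)/(5*Abs(sin(u))).
At (u, v) = (2*pi/5, -3*pi/5): H = -1/5.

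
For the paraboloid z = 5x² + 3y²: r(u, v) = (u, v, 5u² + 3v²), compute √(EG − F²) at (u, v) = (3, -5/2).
√(EG − F²)|_{(3, -5/2)} = sqrt(1126)

E = 100*u^2 + 1, F = 60*u*v, G = 36*v^2 + 1; EG − F² = 100*u^2 + 36*v^2 + 1; √(EG − F²) = sqrt(100*u^2 + 36*v^2 + 1). At the given point: sqrt(1126).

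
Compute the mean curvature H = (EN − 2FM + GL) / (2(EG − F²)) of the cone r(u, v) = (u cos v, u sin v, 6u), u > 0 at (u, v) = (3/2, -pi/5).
H = 2*sqrt(37)/37

With E = 37, F = 0, G = u^2, L = 0, M = 0, N = 6*sqrt(37)*u^2/(37*Abs(u)), assemble
  H = (EN − 2FM + GL) / (2(EG − F²)) = 3*sqrt(37)/(37*Abs(u)).
At (u, v) = (3/2, -pi/5): H = 2*sqrt(37)/37.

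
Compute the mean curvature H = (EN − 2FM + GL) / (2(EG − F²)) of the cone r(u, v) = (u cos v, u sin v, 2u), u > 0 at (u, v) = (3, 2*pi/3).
H = sqrt(5)/15

With E = 5, F = 0, G = u^2, L = 0, M = 0, N = 2*sqrt(5)*u^2/(5*Abs(u)), assemble
  H = (EN − 2FM + GL) / (2(EG − F²)) = sqrt(5)/(5*Abs(u)).
At (u, v) = (3, 2*pi/3): H = sqrt(5)/15.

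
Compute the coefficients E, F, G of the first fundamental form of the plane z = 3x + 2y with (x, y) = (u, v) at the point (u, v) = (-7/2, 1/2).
E = 10;  F = 6;  G = 5

Partials: r_u = (1, 0, 3), r_v = (0, 1, 2). As functions of (u, v):
  E = r_u · r_u = 10,
  F = r_u · r_v = 6,
  G = r_v · r_v = 5.
Evaluating at (u, v) = (-7/2, 1/2): E = 10, F = 6, G = 5.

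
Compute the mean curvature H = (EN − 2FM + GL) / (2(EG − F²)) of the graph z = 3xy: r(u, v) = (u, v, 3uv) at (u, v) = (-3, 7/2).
H = 2268*sqrt(769)/591361

With E = 9*v^2 + 1, F = 9*u*v, G = 9*u^2 + 1, L = 0, M = 3/sqrt(9*u^2 + 9*v^2 + 1), N = 0, assemble
  H = (EN − 2FM + GL) / (2(EG − F²)) = -27*u*v/(9*u^2 + 9*v^2 + 1)^(3/2).
At (u, v) = (-3, 7/2): H = 2268*sqrt(769)/591361.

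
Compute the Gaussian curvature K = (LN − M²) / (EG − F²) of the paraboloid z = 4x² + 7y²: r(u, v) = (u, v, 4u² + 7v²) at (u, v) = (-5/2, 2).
K = 112/1404225

Coefficients of the first fundamental form: E = 64*u^2 + 1, F = 112*u*v, G = 196*v^2 + 1.
Coefficients of the second fundamental form: L = 8/sqrt(64*u^2 + 196*v^2 + 1), M = 0, N = 14/sqrt(64*u^2 + 196*v^2 + 1).
Assemble K = (LN − M²)/(EG − F²) = 112/(4096*u^4 + 25088*u^2*v^2 + 128*u^2 + 38416*v^4 + 392*v^2 + 1). At (u, v) = (-5/2, 2): K = 112/1404225.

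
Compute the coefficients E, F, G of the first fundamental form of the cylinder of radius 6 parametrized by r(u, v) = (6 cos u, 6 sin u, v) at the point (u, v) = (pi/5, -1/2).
E = 36;  F = 0;  G = 1

Partials: r_u = (-6*sin(u), 6*cos(u), 0), r_v = (0, 0, 1). As functions of (u, v):
  E = r_u · r_u = 36,
  F = r_u · r_v = 0,
  G = r_v · r_v = 1.
Evaluating at (u, v) = (pi/5, -1/2): E = 36, F = 0, G = 1.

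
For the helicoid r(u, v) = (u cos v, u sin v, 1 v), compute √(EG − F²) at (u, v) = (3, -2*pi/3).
√(EG − F²)|_{(3, -2*pi/3)} = sqrt(10)

E = 1, F = 0, G = u^2 + 1; EG − F² = u^2 + 1; √(EG − F²) = sqrt(u^2 + 1). At the given point: sqrt(10).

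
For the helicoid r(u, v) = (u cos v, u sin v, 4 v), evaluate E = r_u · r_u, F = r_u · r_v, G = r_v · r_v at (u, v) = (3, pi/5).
E = 1;  F = 0;  G = 25

Partials: r_u = (cos(v), sin(v), 0), r_v = (-u*sin(v), u*cos(v), 4). As functions of (u, v):
  E = r_u · r_u = 1,
  F = r_u · r_v = 0,
  G = r_v · r_v = u^2 + 16.
Evaluating at (u, v) = (3, pi/5): E = 1, F = 0, G = 25.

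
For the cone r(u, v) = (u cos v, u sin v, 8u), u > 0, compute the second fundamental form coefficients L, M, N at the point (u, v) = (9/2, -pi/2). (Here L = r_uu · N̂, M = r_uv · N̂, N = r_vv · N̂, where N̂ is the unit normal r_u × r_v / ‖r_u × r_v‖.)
L = 0;  M = 0;  N = 36*sqrt(65)/65

Compute the unit normal N̂(u, v) = (-8*sqrt(65)*u*cos(v)/(65*Abs(u)), -8*sqrt(65)*u*sin(v)/(65*Abs(u)), sqrt(65)*u/(65*Abs(u))), and the second partials r_uu, r_uv, r_vv. Take dot products:
  L(u, v) = r_uu · N̂ = 0,
  M(u, v) = r_uv · N̂ = 0,
  N(u, v) = r_vv · N̂ = 8*sqrt(65)*u^2/(65*Abs(u)).
Evaluating at (u, v) = (9/2, -pi/2):
  L = 0, M = 0, N = 36*sqrt(65)/65.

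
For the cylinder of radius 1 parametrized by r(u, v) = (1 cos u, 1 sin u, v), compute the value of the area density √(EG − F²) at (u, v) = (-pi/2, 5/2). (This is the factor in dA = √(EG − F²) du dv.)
√(EG − F²)|_{(-pi/2, 5/2)} = 1

E = 1, F = 0, G = 1, so EG − F² = 1. Taking the positive square root: √(EG − F²) = 1. At (u, v) = (-pi/2, 5/2): 1.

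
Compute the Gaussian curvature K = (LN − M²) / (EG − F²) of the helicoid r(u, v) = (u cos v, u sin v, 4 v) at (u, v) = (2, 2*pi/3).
K = -1/25

Coefficients of the first fundamental form: E = 1, F = 0, G = u^2 + 16.
Coefficients of the second fundamental form: L = 0, M = -4/sqrt(u^2 + 16), N = 0.
Assemble K = (LN − M²)/(EG − F²) = -16/(u^2 + 16)^2. At (u, v) = (2, 2*pi/3): K = -1/25.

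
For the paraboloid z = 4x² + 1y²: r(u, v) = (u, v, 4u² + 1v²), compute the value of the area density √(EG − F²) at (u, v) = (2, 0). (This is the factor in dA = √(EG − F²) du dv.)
√(EG − F²)|_{(2, 0)} = sqrt(257)

E = 64*u^2 + 1, F = 16*u*v, G = 4*v^2 + 1, so EG − F² = 64*u^2 + 4*v^2 + 1. Taking the positive square root: √(EG − F²) = sqrt(64*u^2 + 4*v^2 + 1). At (u, v) = (2, 0): sqrt(257).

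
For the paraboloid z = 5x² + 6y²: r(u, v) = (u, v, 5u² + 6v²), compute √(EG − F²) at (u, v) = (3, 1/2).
√(EG − F²)|_{(3, 1/2)} = sqrt(937)

E = 100*u^2 + 1, F = 120*u*v, G = 144*v^2 + 1; EG − F² = 100*u^2 + 144*v^2 + 1; √(EG − F²) = sqrt(100*u^2 + 144*v^2 + 1). At the given point: sqrt(937).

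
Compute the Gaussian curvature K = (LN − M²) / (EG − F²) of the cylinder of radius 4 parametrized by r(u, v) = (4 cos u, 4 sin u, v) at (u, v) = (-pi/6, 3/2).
K = 0

Coefficients of the first fundamental form: E = 16, F = 0, G = 1.
Coefficients of the second fundamental form: L = -4, M = 0, N = 0.
Assemble K = (LN − M²)/(EG − F²) = 0. At (u, v) = (-pi/6, 3/2): K = 0.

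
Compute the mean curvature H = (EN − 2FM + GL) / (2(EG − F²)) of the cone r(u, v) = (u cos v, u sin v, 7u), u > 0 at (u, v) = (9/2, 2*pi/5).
H = 7*sqrt(2)/90

With E = 50, F = 0, G = u^2, L = 0, M = 0, N = 7*sqrt(2)*u^2/(10*Abs(u)), assemble
  H = (EN − 2FM + GL) / (2(EG − F²)) = 7*sqrt(2)/(20*Abs(u)).
At (u, v) = (9/2, 2*pi/5): H = 7*sqrt(2)/90.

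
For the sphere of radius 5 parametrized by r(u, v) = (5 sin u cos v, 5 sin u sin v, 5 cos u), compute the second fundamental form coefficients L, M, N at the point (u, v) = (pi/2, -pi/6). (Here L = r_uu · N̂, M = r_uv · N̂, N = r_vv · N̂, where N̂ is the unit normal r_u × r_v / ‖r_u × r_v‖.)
L = -5;  M = 0;  N = -5

Compute the unit normal N̂(u, v) = (sin(u)^2*cos(v)/Abs(sin(u)), sin(u)^2*sin(v)/Abs(sin(u)), sin(2*u)/(2*Abs(sin(u)))), and the second partials r_uu, r_uv, r_vv. Take dot products:
  L(u, v) = r_uu · N̂ = -5*sin(u)/Abs(sin(u)),
  M(u, v) = r_uv · N̂ = 0,
  N(u, v) = r_vv · N̂ = -5*sin(u)^3/Abs(sin(u)).
Evaluating at (u, v) = (pi/2, -pi/6):
  L = -5, M = 0, N = -5.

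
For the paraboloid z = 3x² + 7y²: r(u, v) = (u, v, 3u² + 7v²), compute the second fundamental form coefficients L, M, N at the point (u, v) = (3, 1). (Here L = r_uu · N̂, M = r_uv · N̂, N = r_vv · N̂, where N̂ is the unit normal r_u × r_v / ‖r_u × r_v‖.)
L = 6*sqrt(521)/521;  M = 0;  N = 14*sqrt(521)/521

Compute the unit normal N̂(u, v) = (-6*u/sqrt(36*u^2 + 196*v^2 + 1), -14*v/sqrt(36*u^2 + 196*v^2 + 1), 1/sqrt(36*u^2 + 196*v^2 + 1)), and the second partials r_uu, r_uv, r_vv. Take dot products:
  L(u, v) = r_uu · N̂ = 6/sqrt(36*u^2 + 196*v^2 + 1),
  M(u, v) = r_uv · N̂ = 0,
  N(u, v) = r_vv · N̂ = 14/sqrt(36*u^2 + 196*v^2 + 1).
Evaluating at (u, v) = (3, 1):
  L = 6*sqrt(521)/521, M = 0, N = 14*sqrt(521)/521.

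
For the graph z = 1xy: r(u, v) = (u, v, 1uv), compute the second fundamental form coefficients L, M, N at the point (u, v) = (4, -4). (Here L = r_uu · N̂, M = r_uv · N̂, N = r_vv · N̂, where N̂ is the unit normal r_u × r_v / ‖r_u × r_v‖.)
L = 0;  M = sqrt(33)/33;  N = 0

Compute the unit normal N̂(u, v) = (-v/sqrt(u^2 + v^2 + 1), -u/sqrt(u^2 + v^2 + 1), 1/sqrt(u^2 + v^2 + 1)), and the second partials r_uu, r_uv, r_vv. Take dot products:
  L(u, v) = r_uu · N̂ = 0,
  M(u, v) = r_uv · N̂ = 1/sqrt(u^2 + v^2 + 1),
  N(u, v) = r_vv · N̂ = 0.
Evaluating at (u, v) = (4, -4):
  L = 0, M = sqrt(33)/33, N = 0.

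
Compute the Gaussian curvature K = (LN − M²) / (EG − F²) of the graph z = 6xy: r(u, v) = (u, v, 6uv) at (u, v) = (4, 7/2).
K = -9/259081

Coefficients of the first fundamental form: E = 36*v^2 + 1, F = 36*u*v, G = 36*u^2 + 1.
Coefficients of the second fundamental form: L = 0, M = 6/sqrt(36*u^2 + 36*v^2 + 1), N = 0.
Assemble K = (LN − M²)/(EG − F²) = -36/(1296*u^4 + 2592*u^2*v^2 + 72*u^2 + 1296*v^4 + 72*v^2 + 1). At (u, v) = (4, 7/2): K = -9/259081.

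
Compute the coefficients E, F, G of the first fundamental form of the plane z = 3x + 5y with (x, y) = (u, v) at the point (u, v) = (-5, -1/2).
E = 10;  F = 15;  G = 26

Partials: r_u = (1, 0, 3), r_v = (0, 1, 5). As functions of (u, v):
  E = r_u · r_u = 10,
  F = r_u · r_v = 15,
  G = r_v · r_v = 26.
Evaluating at (u, v) = (-5, -1/2): E = 10, F = 15, G = 26.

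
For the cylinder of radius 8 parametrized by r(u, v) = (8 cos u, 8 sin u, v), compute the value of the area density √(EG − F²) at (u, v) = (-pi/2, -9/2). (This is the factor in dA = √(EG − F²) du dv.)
√(EG − F²)|_{(-pi/2, -9/2)} = 8

E = 64, F = 0, G = 1, so EG − F² = 64. Taking the positive square root: √(EG − F²) = 8. At (u, v) = (-pi/2, -9/2): 8.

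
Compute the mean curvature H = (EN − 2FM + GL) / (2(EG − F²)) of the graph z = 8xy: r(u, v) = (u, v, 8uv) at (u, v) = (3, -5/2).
H = 3840*sqrt(977)/954529

With E = 64*v^2 + 1, F = 64*u*v, G = 64*u^2 + 1, L = 0, M = 8/sqrt(64*u^2 + 64*v^2 + 1), N = 0, assemble
  H = (EN − 2FM + GL) / (2(EG − F²)) = -512*u*v/(64*u^2 + 64*v^2 + 1)^(3/2).
At (u, v) = (3, -5/2): H = 3840*sqrt(977)/954529.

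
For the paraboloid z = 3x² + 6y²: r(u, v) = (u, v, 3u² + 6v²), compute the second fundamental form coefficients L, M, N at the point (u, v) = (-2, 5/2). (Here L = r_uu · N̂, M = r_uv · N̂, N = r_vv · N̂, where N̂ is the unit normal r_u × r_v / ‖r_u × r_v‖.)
L = 6*sqrt(1045)/1045;  M = 0;  N = 12*sqrt(1045)/1045

Compute the unit normal N̂(u, v) = (-6*u/sqrt(36*u^2 + 144*v^2 + 1), -12*v/sqrt(36*u^2 + 144*v^2 + 1), 1/sqrt(36*u^2 + 144*v^2 + 1)), and the second partials r_uu, r_uv, r_vv. Take dot products:
  L(u, v) = r_uu · N̂ = 6/sqrt(36*u^2 + 144*v^2 + 1),
  M(u, v) = r_uv · N̂ = 0,
  N(u, v) = r_vv · N̂ = 12/sqrt(36*u^2 + 144*v^2 + 1).
Evaluating at (u, v) = (-2, 5/2):
  L = 6*sqrt(1045)/1045, M = 0, N = 12*sqrt(1045)/1045.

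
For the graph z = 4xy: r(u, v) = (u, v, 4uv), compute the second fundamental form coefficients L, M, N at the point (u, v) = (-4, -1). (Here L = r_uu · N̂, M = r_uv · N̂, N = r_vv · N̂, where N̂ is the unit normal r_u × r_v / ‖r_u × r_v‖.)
L = 0;  M = 4*sqrt(273)/273;  N = 0

Compute the unit normal N̂(u, v) = (-4*v/sqrt(16*u^2 + 16*v^2 + 1), -4*u/sqrt(16*u^2 + 16*v^2 + 1), 1/sqrt(16*u^2 + 16*v^2 + 1)), and the second partials r_uu, r_uv, r_vv. Take dot products:
  L(u, v) = r_uu · N̂ = 0,
  M(u, v) = r_uv · N̂ = 4/sqrt(16*u^2 + 16*v^2 + 1),
  N(u, v) = r_vv · N̂ = 0.
Evaluating at (u, v) = (-4, -1):
  L = 0, M = 4*sqrt(273)/273, N = 0.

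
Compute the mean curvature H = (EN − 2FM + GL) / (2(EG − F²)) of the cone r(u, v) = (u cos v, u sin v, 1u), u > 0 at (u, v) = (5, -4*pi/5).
H = sqrt(2)/20

With E = 2, F = 0, G = u^2, L = 0, M = 0, N = sqrt(2)*u^2/(2*Abs(u)), assemble
  H = (EN − 2FM + GL) / (2(EG − F²)) = sqrt(2)/(4*Abs(u)).
At (u, v) = (5, -4*pi/5): H = sqrt(2)/20.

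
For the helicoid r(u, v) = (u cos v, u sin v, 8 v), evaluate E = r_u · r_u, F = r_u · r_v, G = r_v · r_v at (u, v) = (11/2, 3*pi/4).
E = 1;  F = 0;  G = 377/4

Partials: r_u = (cos(v), sin(v), 0), r_v = (-u*sin(v), u*cos(v), 8). As functions of (u, v):
  E = r_u · r_u = 1,
  F = r_u · r_v = 0,
  G = r_v · r_v = u^2 + 64.
Evaluating at (u, v) = (11/2, 3*pi/4): E = 1, F = 0, G = 377/4.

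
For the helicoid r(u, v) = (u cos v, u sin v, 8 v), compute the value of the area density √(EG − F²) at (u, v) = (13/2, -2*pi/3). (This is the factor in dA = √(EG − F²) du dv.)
√(EG − F²)|_{(13/2, -2*pi/3)} = 5*sqrt(17)/2

E = 1, F = 0, G = u^2 + 64, so EG − F² = u^2 + 64. Taking the positive square root: √(EG − F²) = sqrt(u^2 + 64). At (u, v) = (13/2, -2*pi/3): 5*sqrt(17)/2.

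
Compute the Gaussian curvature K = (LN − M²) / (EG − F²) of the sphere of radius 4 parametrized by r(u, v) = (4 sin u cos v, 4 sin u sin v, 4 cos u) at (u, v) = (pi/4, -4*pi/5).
K = 1/16

Coefficients of the first fundamental form: E = 16, F = 0, G = 16*sin(u)^2.
Coefficients of the second fundamental form: L = -4*sin(u)/Abs(sin(u)), M = 0, N = -4*sin(u)^3/Abs(sin(u)).
Assemble K = (LN − M²)/(EG − F²) = 1/16. At (u, v) = (pi/4, -4*pi/5): K = 1/16.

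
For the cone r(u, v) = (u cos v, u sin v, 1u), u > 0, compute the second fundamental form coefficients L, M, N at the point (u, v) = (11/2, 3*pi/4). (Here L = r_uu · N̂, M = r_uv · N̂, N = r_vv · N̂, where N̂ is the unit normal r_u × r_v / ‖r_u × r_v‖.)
L = 0;  M = 0;  N = 11*sqrt(2)/4

Compute the unit normal N̂(u, v) = (-sqrt(2)*u*cos(v)/(2*Abs(u)), -sqrt(2)*u*sin(v)/(2*Abs(u)), sqrt(2)*u/(2*Abs(u))), and the second partials r_uu, r_uv, r_vv. Take dot products:
  L(u, v) = r_uu · N̂ = 0,
  M(u, v) = r_uv · N̂ = 0,
  N(u, v) = r_vv · N̂ = sqrt(2)*u^2/(2*Abs(u)).
Evaluating at (u, v) = (11/2, 3*pi/4):
  L = 0, M = 0, N = 11*sqrt(2)/4.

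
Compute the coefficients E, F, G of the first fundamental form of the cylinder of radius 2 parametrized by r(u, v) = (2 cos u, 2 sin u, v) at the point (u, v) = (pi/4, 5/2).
E = 4;  F = 0;  G = 1

Partials: r_u = (-2*sin(u), 2*cos(u), 0), r_v = (0, 0, 1). As functions of (u, v):
  E = r_u · r_u = 4,
  F = r_u · r_v = 0,
  G = r_v · r_v = 1.
Evaluating at (u, v) = (pi/4, 5/2): E = 4, F = 0, G = 1.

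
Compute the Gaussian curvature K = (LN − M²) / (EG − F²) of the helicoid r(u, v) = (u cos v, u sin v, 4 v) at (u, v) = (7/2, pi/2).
K = -256/12769

Coefficients of the first fundamental form: E = 1, F = 0, G = u^2 + 16.
Coefficients of the second fundamental form: L = 0, M = -4/sqrt(u^2 + 16), N = 0.
Assemble K = (LN − M²)/(EG − F²) = -16/(u^2 + 16)^2. At (u, v) = (7/2, pi/2): K = -256/12769.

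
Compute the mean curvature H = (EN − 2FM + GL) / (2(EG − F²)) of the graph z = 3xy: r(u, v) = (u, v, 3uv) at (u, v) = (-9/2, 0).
H = 0

With E = 9*v^2 + 1, F = 9*u*v, G = 9*u^2 + 1, L = 0, M = 3/sqrt(9*u^2 + 9*v^2 + 1), N = 0, assemble
  H = (EN − 2FM + GL) / (2(EG − F²)) = -27*u*v/(9*u^2 + 9*v^2 + 1)^(3/2).
At (u, v) = (-9/2, 0): H = 0.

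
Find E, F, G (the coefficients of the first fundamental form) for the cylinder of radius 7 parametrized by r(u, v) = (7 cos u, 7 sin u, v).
E = 49;  F = 0;  G = 1

Compute partials: r_u = (-7*sin(u), 7*cos(u), 0), r_v = (0, 0, 1). Then
  E = r_u · r_u = 49,
  F = r_u · r_v = 0,
  G = r_v · r_v = 1.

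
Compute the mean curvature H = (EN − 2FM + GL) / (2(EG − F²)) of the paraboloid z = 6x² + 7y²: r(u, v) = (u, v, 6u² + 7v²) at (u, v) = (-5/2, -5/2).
H = 13663*sqrt(2126)/4519876

With E = 144*u^2 + 1, F = 168*u*v, G = 196*v^2 + 1, L = 12/sqrt(144*u^2 + 196*v^2 + 1), M = 0, N = 14/sqrt(144*u^2 + 196*v^2 + 1), assemble
  H = (EN − 2FM + GL) / (2(EG − F²)) = (1008*u^2 + 1176*v^2 + 13)/(144*u^2 + 196*v^2 + 1)^(3/2).
At (u, v) = (-5/2, -5/2): H = 13663*sqrt(2126)/4519876.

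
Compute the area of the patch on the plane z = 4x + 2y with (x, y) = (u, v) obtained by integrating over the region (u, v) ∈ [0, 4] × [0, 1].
Area = 4*sqrt(21)

Area = ∫∫ √(EG − F²) du dv with √(EG − F²) = sqrt(21). Integrating over [0, 4] × [0, 1] gives 4*sqrt(21).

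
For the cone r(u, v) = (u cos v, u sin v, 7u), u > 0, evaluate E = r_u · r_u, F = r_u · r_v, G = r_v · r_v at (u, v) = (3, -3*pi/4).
E = 50;  F = 0;  G = 9

Partials: r_u = (cos(v), sin(v), 7), r_v = (-u*sin(v), u*cos(v), 0). As functions of (u, v):
  E = r_u · r_u = 50,
  F = r_u · r_v = 0,
  G = r_v · r_v = u^2.
Evaluating at (u, v) = (3, -3*pi/4): E = 50, F = 0, G = 9.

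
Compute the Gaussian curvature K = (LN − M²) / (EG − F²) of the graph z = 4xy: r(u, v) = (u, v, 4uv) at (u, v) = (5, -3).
K = -16/297025

Coefficients of the first fundamental form: E = 16*v^2 + 1, F = 16*u*v, G = 16*u^2 + 1.
Coefficients of the second fundamental form: L = 0, M = 4/sqrt(16*u^2 + 16*v^2 + 1), N = 0.
Assemble K = (LN − M²)/(EG − F²) = -16/(256*u^4 + 512*u^2*v^2 + 32*u^2 + 256*v^4 + 32*v^2 + 1). At (u, v) = (5, -3): K = -16/297025.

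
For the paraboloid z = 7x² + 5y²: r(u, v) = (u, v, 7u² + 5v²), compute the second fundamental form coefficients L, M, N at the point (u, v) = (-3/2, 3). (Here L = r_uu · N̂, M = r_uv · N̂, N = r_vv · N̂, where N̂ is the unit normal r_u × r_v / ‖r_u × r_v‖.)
L = 7*sqrt(1342)/671;  M = 0;  N = 5*sqrt(1342)/671

Compute the unit normal N̂(u, v) = (-14*u/sqrt(196*u^2 + 100*v^2 + 1), -10*v/sqrt(196*u^2 + 100*v^2 + 1), 1/sqrt(196*u^2 + 100*v^2 + 1)), and the second partials r_uu, r_uv, r_vv. Take dot products:
  L(u, v) = r_uu · N̂ = 14/sqrt(196*u^2 + 100*v^2 + 1),
  M(u, v) = r_uv · N̂ = 0,
  N(u, v) = r_vv · N̂ = 10/sqrt(196*u^2 + 100*v^2 + 1).
Evaluating at (u, v) = (-3/2, 3):
  L = 7*sqrt(1342)/671, M = 0, N = 5*sqrt(1342)/671.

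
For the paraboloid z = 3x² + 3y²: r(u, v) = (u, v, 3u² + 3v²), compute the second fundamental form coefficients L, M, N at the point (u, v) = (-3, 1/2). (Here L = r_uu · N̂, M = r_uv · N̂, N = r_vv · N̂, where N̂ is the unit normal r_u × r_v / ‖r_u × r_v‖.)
L = 3*sqrt(334)/167;  M = 0;  N = 3*sqrt(334)/167

Compute the unit normal N̂(u, v) = (-6*u/sqrt(36*u^2 + 36*v^2 + 1), -6*v/sqrt(36*u^2 + 36*v^2 + 1), 1/sqrt(36*u^2 + 36*v^2 + 1)), and the second partials r_uu, r_uv, r_vv. Take dot products:
  L(u, v) = r_uu · N̂ = 6/sqrt(36*u^2 + 36*v^2 + 1),
  M(u, v) = r_uv · N̂ = 0,
  N(u, v) = r_vv · N̂ = 6/sqrt(36*u^2 + 36*v^2 + 1).
Evaluating at (u, v) = (-3, 1/2):
  L = 3*sqrt(334)/167, M = 0, N = 3*sqrt(334)/167.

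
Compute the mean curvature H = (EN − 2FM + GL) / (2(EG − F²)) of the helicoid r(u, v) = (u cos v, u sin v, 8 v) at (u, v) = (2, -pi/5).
H = 0

With E = 1, F = 0, G = u^2 + 64, L = 0, M = -8/sqrt(u^2 + 64), N = 0, assemble
  H = (EN − 2FM + GL) / (2(EG − F²)) = 0.
At (u, v) = (2, -pi/5): H = 0.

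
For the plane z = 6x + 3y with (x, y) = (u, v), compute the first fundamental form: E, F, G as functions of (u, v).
E = 37;  F = 18;  G = 10

Compute partials: r_u = (1, 0, 6), r_v = (0, 1, 3). Then
  E = r_u · r_u = 37,
  F = r_u · r_v = 18,
  G = r_v · r_v = 10.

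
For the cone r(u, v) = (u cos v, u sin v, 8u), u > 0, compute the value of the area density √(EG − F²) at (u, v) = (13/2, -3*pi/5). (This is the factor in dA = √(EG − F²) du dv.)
√(EG − F²)|_{(13/2, -3*pi/5)} = 13*sqrt(65)/2

E = 65, F = 0, G = u^2, so EG − F² = 65*u^2. Taking the positive square root: √(EG − F²) = sqrt(65)*Abs(u). At (u, v) = (13/2, -3*pi/5): 13*sqrt(65)/2.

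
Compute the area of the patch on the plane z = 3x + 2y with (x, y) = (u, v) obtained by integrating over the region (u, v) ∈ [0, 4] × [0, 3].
Area = 12*sqrt(14)

Area = ∫∫ √(EG − F²) du dv with √(EG − F²) = sqrt(14). Integrating over [0, 4] × [0, 3] gives 12*sqrt(14).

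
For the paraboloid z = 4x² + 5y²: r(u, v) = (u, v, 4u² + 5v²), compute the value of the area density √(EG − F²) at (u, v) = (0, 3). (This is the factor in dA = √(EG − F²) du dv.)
√(EG − F²)|_{(0, 3)} = sqrt(901)

E = 64*u^2 + 1, F = 80*u*v, G = 100*v^2 + 1, so EG − F² = 64*u^2 + 100*v^2 + 1. Taking the positive square root: √(EG − F²) = sqrt(64*u^2 + 100*v^2 + 1). At (u, v) = (0, 3): sqrt(901).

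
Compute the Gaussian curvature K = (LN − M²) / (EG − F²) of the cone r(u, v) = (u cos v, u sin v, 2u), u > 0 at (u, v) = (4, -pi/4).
K = 0

Coefficients of the first fundamental form: E = 5, F = 0, G = u^2.
Coefficients of the second fundamental form: L = 0, M = 0, N = 2*sqrt(5)*u^2/(5*Abs(u)).
Assemble K = (LN − M²)/(EG − F²) = 0. At (u, v) = (4, -pi/4): K = 0.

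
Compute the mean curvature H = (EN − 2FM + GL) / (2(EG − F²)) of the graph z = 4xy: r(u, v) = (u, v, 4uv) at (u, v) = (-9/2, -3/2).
H = -432/6859

With E = 16*v^2 + 1, F = 16*u*v, G = 16*u^2 + 1, L = 0, M = 4/sqrt(16*u^2 + 16*v^2 + 1), N = 0, assemble
  H = (EN − 2FM + GL) / (2(EG − F²)) = -64*u*v/(16*u^2 + 16*v^2 + 1)^(3/2).
At (u, v) = (-9/2, -3/2): H = -432/6859.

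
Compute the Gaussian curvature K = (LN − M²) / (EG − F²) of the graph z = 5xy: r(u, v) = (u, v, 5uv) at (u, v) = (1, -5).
K = -25/423801

Coefficients of the first fundamental form: E = 25*v^2 + 1, F = 25*u*v, G = 25*u^2 + 1.
Coefficients of the second fundamental form: L = 0, M = 5/sqrt(25*u^2 + 25*v^2 + 1), N = 0.
Assemble K = (LN − M²)/(EG − F²) = -25/(625*u^4 + 1250*u^2*v^2 + 50*u^2 + 625*v^4 + 50*v^2 + 1). At (u, v) = (1, -5): K = -25/423801.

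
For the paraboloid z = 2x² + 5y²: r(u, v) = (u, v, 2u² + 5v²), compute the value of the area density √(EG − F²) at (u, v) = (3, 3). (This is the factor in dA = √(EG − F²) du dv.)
√(EG − F²)|_{(3, 3)} = sqrt(1045)

E = 16*u^2 + 1, F = 40*u*v, G = 100*v^2 + 1, so EG − F² = 16*u^2 + 100*v^2 + 1. Taking the positive square root: √(EG − F²) = sqrt(16*u^2 + 100*v^2 + 1). At (u, v) = (3, 3): sqrt(1045).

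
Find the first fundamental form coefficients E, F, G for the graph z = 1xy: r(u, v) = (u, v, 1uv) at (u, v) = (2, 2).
E = 5;  F = 4;  G = 5

Partials: r_u = (1, 0, v), r_v = (0, 1, u). As functions of (u, v):
  E = r_u · r_u = v^2 + 1,
  F = r_u · r_v = u*v,
  G = r_v · r_v = u^2 + 1.
Evaluating at (u, v) = (2, 2): E = 5, F = 4, G = 5.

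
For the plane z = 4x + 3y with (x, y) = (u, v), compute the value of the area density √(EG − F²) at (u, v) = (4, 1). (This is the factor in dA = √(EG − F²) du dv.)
√(EG − F²)|_{(4, 1)} = sqrt(26)

E = 17, F = 12, G = 10, so EG − F² = 26. Taking the positive square root: √(EG − F²) = sqrt(26). At (u, v) = (4, 1): sqrt(26).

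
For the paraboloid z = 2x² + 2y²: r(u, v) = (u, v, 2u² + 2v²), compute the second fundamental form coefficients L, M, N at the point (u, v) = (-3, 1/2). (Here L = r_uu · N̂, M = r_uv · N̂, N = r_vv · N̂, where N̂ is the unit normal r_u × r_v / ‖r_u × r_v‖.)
L = 4*sqrt(149)/149;  M = 0;  N = 4*sqrt(149)/149

Compute the unit normal N̂(u, v) = (-4*u/sqrt(16*u^2 + 16*v^2 + 1), -4*v/sqrt(16*u^2 + 16*v^2 + 1), 1/sqrt(16*u^2 + 16*v^2 + 1)), and the second partials r_uu, r_uv, r_vv. Take dot products:
  L(u, v) = r_uu · N̂ = 4/sqrt(16*u^2 + 16*v^2 + 1),
  M(u, v) = r_uv · N̂ = 0,
  N(u, v) = r_vv · N̂ = 4/sqrt(16*u^2 + 16*v^2 + 1).
Evaluating at (u, v) = (-3, 1/2):
  L = 4*sqrt(149)/149, M = 0, N = 4*sqrt(149)/149.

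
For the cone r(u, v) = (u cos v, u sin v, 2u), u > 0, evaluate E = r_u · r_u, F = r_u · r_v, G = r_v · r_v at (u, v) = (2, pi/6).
E = 5;  F = 0;  G = 4

Partials: r_u = (cos(v), sin(v), 2), r_v = (-u*sin(v), u*cos(v), 0). As functions of (u, v):
  E = r_u · r_u = 5,
  F = r_u · r_v = 0,
  G = r_v · r_v = u^2.
Evaluating at (u, v) = (2, pi/6): E = 5, F = 0, G = 4.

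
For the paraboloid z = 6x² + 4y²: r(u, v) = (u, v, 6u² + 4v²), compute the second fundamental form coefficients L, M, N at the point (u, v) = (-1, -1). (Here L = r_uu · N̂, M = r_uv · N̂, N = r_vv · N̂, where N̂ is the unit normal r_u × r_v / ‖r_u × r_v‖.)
L = 12*sqrt(209)/209;  M = 0;  N = 8*sqrt(209)/209

Compute the unit normal N̂(u, v) = (-12*u/sqrt(144*u^2 + 64*v^2 + 1), -8*v/sqrt(144*u^2 + 64*v^2 + 1), 1/sqrt(144*u^2 + 64*v^2 + 1)), and the second partials r_uu, r_uv, r_vv. Take dot products:
  L(u, v) = r_uu · N̂ = 12/sqrt(144*u^2 + 64*v^2 + 1),
  M(u, v) = r_uv · N̂ = 0,
  N(u, v) = r_vv · N̂ = 8/sqrt(144*u^2 + 64*v^2 + 1).
Evaluating at (u, v) = (-1, -1):
  L = 12*sqrt(209)/209, M = 0, N = 8*sqrt(209)/209.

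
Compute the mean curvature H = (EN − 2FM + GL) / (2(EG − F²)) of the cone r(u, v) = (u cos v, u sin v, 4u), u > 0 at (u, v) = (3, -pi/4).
H = 2*sqrt(17)/51

With E = 17, F = 0, G = u^2, L = 0, M = 0, N = 4*sqrt(17)*u^2/(17*Abs(u)), assemble
  H = (EN − 2FM + GL) / (2(EG − F²)) = 2*sqrt(17)/(17*Abs(u)).
At (u, v) = (3, -pi/4): H = 2*sqrt(17)/51.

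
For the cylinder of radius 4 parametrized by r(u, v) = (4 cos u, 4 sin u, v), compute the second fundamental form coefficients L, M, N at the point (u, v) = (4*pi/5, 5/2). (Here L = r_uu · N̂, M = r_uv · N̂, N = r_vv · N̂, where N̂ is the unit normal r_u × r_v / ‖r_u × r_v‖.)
L = -4;  M = 0;  N = 0

Compute the unit normal N̂(u, v) = (cos(u), sin(u), 0), and the second partials r_uu, r_uv, r_vv. Take dot products:
  L(u, v) = r_uu · N̂ = -4,
  M(u, v) = r_uv · N̂ = 0,
  N(u, v) = r_vv · N̂ = 0.
Evaluating at (u, v) = (4*pi/5, 5/2):
  L = -4, M = 0, N = 0.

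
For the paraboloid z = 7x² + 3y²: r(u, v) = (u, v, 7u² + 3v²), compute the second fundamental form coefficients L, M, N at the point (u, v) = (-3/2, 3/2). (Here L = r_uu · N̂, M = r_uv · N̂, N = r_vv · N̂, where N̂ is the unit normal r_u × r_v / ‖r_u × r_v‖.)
L = 14*sqrt(523)/523;  M = 0;  N = 6*sqrt(523)/523

Compute the unit normal N̂(u, v) = (-14*u/sqrt(196*u^2 + 36*v^2 + 1), -6*v/sqrt(196*u^2 + 36*v^2 + 1), 1/sqrt(196*u^2 + 36*v^2 + 1)), and the second partials r_uu, r_uv, r_vv. Take dot products:
  L(u, v) = r_uu · N̂ = 14/sqrt(196*u^2 + 36*v^2 + 1),
  M(u, v) = r_uv · N̂ = 0,
  N(u, v) = r_vv · N̂ = 6/sqrt(196*u^2 + 36*v^2 + 1).
Evaluating at (u, v) = (-3/2, 3/2):
  L = 14*sqrt(523)/523, M = 0, N = 6*sqrt(523)/523.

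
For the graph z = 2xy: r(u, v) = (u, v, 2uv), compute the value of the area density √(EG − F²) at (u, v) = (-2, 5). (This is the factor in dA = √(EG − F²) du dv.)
√(EG − F²)|_{(-2, 5)} = 3*sqrt(13)

E = 4*v^2 + 1, F = 4*u*v, G = 4*u^2 + 1, so EG − F² = 4*u^2 + 4*v^2 + 1. Taking the positive square root: √(EG − F²) = sqrt(4*u^2 + 4*v^2 + 1). At (u, v) = (-2, 5): 3*sqrt(13).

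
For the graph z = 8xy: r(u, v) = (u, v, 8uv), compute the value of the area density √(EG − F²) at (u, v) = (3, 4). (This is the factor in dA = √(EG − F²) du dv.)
√(EG − F²)|_{(3, 4)} = sqrt(1601)

E = 64*v^2 + 1, F = 64*u*v, G = 64*u^2 + 1, so EG − F² = 64*u^2 + 64*v^2 + 1. Taking the positive square root: √(EG − F²) = sqrt(64*u^2 + 64*v^2 + 1). At (u, v) = (3, 4): sqrt(1601).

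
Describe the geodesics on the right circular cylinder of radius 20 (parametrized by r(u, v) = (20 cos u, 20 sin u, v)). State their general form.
The cylinder is flat (K = 0) and locally isometric to the plane via the development (u, v) ↦ (20 u, v). Geodesics are the pre-images of straight lines: circles (v constant), vertical lines (u constant), and helices (v = c · u + d) for constants c, d.

A right cylinder has E = 20², F = 0, G = 1, so EG − F² = 20², and L = −20, M = N = 0, giving K = (LN − M²)/(EG − F²) = 0 everywhere. A flat surface is locally isometric to the Euclidean plane via the map (u, v) ↦ (20 u, v). Straight lines in the (x̃, ỹ) plane pull back to: (a) horizontal circles (v = const), (b) vertical generators (u = const), and (c) helices (20 u tan θ = v, i.e. v = c · u + d).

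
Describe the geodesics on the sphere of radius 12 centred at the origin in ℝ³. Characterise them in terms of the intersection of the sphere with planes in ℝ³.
Geodesics on the sphere of radius 12 are great circles — circles of radius 12 obtained as the intersection of the sphere with planes through the origin (the centre of the sphere).

A curve α(t) of nonzero constant speed on the sphere of radius 12 is a geodesic iff its acceleration α̈ is everywhere normal to the surface, i.e. parallel to the radial vector α(t). Then d/dt(α × α̇) = α̇ × α̇ + α × α̈ = 0, so α × α̇ is a constant vector n ≠ 0 and α(t) · n = 0 for all t: α lies in the plane through the origin with normal n. The intersection of that plane with the sphere is a circle of radius 12 (a great circle). Conversely, a great circle traversed at constant speed has centripetal acceleration pointing at the origin, hence normal to the sphere, so every great circle is a geodesic.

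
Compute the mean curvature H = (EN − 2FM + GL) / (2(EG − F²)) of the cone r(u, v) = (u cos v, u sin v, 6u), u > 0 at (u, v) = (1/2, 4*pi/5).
H = 6*sqrt(37)/37

With E = 37, F = 0, G = u^2, L = 0, M = 0, N = 6*sqrt(37)*u^2/(37*Abs(u)), assemble
  H = (EN − 2FM + GL) / (2(EG − F²)) = 3*sqrt(37)/(37*Abs(u)).
At (u, v) = (1/2, 4*pi/5): H = 6*sqrt(37)/37.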